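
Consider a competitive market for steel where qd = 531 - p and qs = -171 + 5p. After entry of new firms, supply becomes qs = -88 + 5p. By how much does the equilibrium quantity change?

Δq = 83/6

Original equilibrium: p* = 117, q* = 414.
New equilibrium: 531 - p = -88 + 5p, so 619 = 6p and p' = 619/6; q' = 531 − 1(619/6) = 2567/6.
Change in quantity: 2567/6 − 414 = 83/6.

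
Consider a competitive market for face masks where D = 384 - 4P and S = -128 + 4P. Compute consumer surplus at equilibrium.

Equilibrium: 384 - 4P = -128 + 4P gives P* = 64, Q* = 128.
Demand choke price (D = 0): P = 96.
CS = ½(96 − 64)(128) = 2048.

Consumer surplus = 2048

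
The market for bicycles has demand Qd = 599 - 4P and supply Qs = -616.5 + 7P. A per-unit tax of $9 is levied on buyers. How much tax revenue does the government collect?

Pre-tax equilibrium: P* = 110.5, Q* = 157.
Tax on buyers shifts demand to Qd = 599 − 4(P + 9) = 563 - 4P.
563 - 4P = -616.5 + 7P gives seller price Ps = 2359/22; buyers pay Pb = 2359/22 + 9 = 2557/22.
New quantity: Q = 599 − 4(2557/22) = 1475/11.
Revenue = 9 × 1475/11 = 13275/11.

Tax revenue = 13275/11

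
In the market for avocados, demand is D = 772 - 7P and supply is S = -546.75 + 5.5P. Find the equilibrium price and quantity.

P* = 105.5, Q* = 33.5

Set D = S: 772 - 7P = -546.75 + 5.5P.
1318.75 = 12.5P, so P* = 105.5.
Q* = 772 − 7(105.5) = 33.5.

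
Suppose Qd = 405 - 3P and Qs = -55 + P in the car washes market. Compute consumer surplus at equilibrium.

Equilibrium: 405 - 3P = -55 + P gives P* = 115, Q* = 60.
Demand choke price (Qd = 0): P = 135.
CS = ½(135 − 115)(60) = 600.

Consumer surplus = 600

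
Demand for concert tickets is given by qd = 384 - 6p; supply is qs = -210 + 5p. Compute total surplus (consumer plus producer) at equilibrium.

Equilibrium: 384 - 6p = -210 + 5p gives p* = 54, q* = 60.
Demand choke price: p = 64; supply starts at p = 42.
CS = ½(64 − 54)(60) = 300; PS = ½(54 − 42)(60) = 360.

Total surplus = 660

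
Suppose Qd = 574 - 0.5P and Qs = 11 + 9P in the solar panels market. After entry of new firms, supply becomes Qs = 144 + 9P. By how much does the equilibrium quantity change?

Original equilibrium: P* = 1126/19, Q* = 10343/19.
New equilibrium: 574 - 0.5P = 144 + 9P, so 430 = 9.5P and P' = 860/19; Q' = 574 − 0.5(860/19) = 10476/19.
Change in quantity: 10476/19 − 10343/19 = 7.

ΔQ = 7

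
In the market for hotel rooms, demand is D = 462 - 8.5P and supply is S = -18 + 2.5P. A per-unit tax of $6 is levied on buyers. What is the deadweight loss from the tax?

Deadweight loss = 765/22

Pre-tax equilibrium: P* = 480/11, Q* = 1002/11.
Tax on buyers shifts demand to D = 462 − 8.5(P + 6) = 411 - 8.5P.
411 - 8.5P = -18 + 2.5P gives seller price Ps = 39; buyers pay Pb = 39 + 6 = 45.
New quantity: Q = 462 − 8.5(45) = 79.5.
DWL = ½ × 6 × (1002/11 − 79.5) = 765/22.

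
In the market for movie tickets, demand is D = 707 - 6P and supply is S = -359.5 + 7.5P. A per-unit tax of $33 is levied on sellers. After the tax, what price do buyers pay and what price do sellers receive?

Buyers pay 292/3, sellers receive 193/3

Pre-tax equilibrium: P* = 79, Q* = 233.
Tax on sellers shifts supply to S = -359.5 + 7.5(P − 33) = -607 + 7.5P.
707 - 6P = -607 + 7.5P gives buyer price Pb = 292/3; sellers receive Ps = 292/3 − 33 = 193/3.
New quantity: Q = 707 − 6(292/3) = 123.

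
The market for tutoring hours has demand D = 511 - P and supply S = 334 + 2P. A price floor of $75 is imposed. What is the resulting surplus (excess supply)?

Surplus = 48

Equilibrium price would be P* = 59, so the floor at 75 binds.
At P = 75: D = 436, S = 484.
Surplus = 484 − 436 = 48.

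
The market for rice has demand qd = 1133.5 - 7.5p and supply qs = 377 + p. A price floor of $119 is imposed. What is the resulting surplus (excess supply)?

Surplus = 255

Equilibrium price would be p* = 89, so the floor at 119 binds.
At p = 119: qd = 241, qs = 496.
Surplus = 496 − 241 = 255.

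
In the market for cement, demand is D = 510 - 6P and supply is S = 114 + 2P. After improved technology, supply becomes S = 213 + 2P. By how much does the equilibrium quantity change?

ΔQ = 74.25

Original equilibrium: P* = 49.5, Q* = 213.
New equilibrium: 510 - 6P = 213 + 2P, so 297 = 8P and P' = 37.125; Q' = 510 − 6(37.125) = 287.25.
Change in quantity: 287.25 − 213 = 74.25.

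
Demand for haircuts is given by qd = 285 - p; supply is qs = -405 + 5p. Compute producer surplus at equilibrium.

Equilibrium: 285 - p = -405 + 5p gives p* = 115, q* = 170.
Supply starts at p = 81 (where qs = 0).
PS = ½(115 − 81)(170) = 2890.

Producer surplus = 2890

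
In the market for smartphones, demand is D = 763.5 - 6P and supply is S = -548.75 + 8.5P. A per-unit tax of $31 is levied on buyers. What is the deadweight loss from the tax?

Pre-tax equilibrium: P* = 90.5, Q* = 220.5.
Tax on buyers shifts demand to D = 763.5 − 6(P + 31) = 577.5 - 6P.
577.5 - 6P = -548.75 + 8.5P gives seller price Ps = 4505/58; buyers pay Pb = 4505/58 + 31 = 6303/58.
New quantity: Q = 763.5 − 6(6303/58) = 6465/58.
DWL = ½ × 31 × (220.5 − 6465/58) = 49011/29.

Deadweight loss = 49011/29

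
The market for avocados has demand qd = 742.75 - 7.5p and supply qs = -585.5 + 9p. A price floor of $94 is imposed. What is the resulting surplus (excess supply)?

Equilibrium price would be p* = 80.5, so the floor at 94 binds.
At p = 94: qd = 37.75, qs = 260.5.
Surplus = 260.5 − 37.75 = 222.75.

Surplus = 222.75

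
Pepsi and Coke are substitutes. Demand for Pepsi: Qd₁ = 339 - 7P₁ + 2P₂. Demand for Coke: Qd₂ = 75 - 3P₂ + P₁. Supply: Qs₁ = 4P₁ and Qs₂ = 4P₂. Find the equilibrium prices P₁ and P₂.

P₁ = 33.64, P₂ = 15.52

Market 1: 339 - 7P₁ + 2P₂ = 4P₁ → 11P₁ - 2P₂ = 339.
Market 2: 7P₂ - P₁ = 75.
Eliminating P₂: 7×(1) + 2×(2) gives 75P₁ = 2523, so P₁ = 33.64.
Back-substitute into (2): P₂ = (75 + 1×33.64) / 7 = 15.52.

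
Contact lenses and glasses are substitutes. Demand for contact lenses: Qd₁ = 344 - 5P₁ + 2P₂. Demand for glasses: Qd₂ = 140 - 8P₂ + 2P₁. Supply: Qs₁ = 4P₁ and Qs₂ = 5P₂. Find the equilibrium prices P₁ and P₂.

Market 1: 344 - 5P₁ + 2P₂ = 4P₁ → 9P₁ - 2P₂ = 344.
Market 2: 13P₂ - 2P₁ = 140.
Eliminating P₂: 13×(1) + 2×(2) gives 113P₁ = 4752, so P₁ = 4752/113.
Back-substitute into (2): P₂ = (140 + 2×4752/113) / 13 = 1948/113.

P₁ = 4752/113, P₂ = 1948/113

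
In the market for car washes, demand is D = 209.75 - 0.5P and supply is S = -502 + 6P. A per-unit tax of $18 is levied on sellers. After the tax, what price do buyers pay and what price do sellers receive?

Pre-tax equilibrium: P* = 109.5, Q* = 155.
Tax on sellers shifts supply to S = -502 + 6(P − 18) = -610 + 6P.
209.75 - 0.5P = -610 + 6P gives buyer price Pb = 3279/26; sellers receive Ps = 3279/26 − 18 = 2811/26.
New quantity: Q = 209.75 − 0.5(3279/26) = 1907/13.

Buyers pay 3279/26, sellers receive 2811/26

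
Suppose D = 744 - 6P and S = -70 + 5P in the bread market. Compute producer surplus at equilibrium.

Equilibrium: 744 - 6P = -70 + 5P gives P* = 74, Q* = 300.
Supply starts at P = 14 (where S = 0).
PS = ½(74 − 14)(300) = 9000.

Producer surplus = 9000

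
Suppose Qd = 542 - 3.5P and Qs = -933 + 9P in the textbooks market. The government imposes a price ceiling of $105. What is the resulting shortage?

Shortage = 162.5

Equilibrium price would be P* = 118, so the ceiling at 105 binds.
At P = 105: Qd = 542 − 3.5(105) = 174.5, Qs = -933 + 9(105) = 12.
Shortage = 174.5 − 12 = 162.5.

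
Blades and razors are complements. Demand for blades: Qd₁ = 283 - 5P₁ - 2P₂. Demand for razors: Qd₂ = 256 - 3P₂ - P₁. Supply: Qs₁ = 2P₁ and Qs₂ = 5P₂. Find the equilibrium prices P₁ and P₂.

Market 1: 283 - 5P₁ - 2P₂ = 2P₁ → 7P₁ + 2P₂ = 283.
Market 2: 8P₂ + P₁ = 256.
Eliminating P₂: 8×(1) − 2×(2) gives 54P₁ = 1752, so P₁ = 292/9.
Back-substitute into (2): P₂ = (256 − 1×292/9) / 8 = 503/18.

P₁ = 292/9, P₂ = 503/18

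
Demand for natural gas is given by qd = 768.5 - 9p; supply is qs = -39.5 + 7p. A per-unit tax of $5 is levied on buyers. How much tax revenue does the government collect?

Pre-tax equilibrium: p* = 50.5, q* = 314.
Tax on buyers shifts demand to qd = 768.5 − 9(p + 5) = 723.5 - 9p.
723.5 - 9p = -39.5 + 7p gives seller price ps = 47.6875; buyers pay pb = 47.6875 + 5 = 52.6875.
New quantity: q = 768.5 − 9(52.6875) = 294.3125.
Revenue = 5 × 294.3125 = 1471.5625.

Tax revenue = 1471.5625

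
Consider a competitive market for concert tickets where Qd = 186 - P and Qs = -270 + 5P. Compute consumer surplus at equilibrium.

Consumer surplus = 6050

Equilibrium: 186 - P = -270 + 5P gives P* = 76, Q* = 110.
Demand choke price (Qd = 0): P = 186.
CS = ½(186 − 76)(110) = 6050.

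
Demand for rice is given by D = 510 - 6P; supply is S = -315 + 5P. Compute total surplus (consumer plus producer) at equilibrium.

Equilibrium: 510 - 6P = -315 + 5P gives P* = 75, Q* = 60.
Demand choke price: P = 85; supply starts at P = 63.
CS = ½(85 − 75)(60) = 300; PS = ½(75 − 63)(60) = 360.

Total surplus = 660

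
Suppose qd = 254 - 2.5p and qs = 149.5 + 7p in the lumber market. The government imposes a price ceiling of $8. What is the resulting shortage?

Equilibrium price would be p* = 11, so the ceiling at 8 binds.
At p = 8: qd = 254 − 2.5(8) = 234, qs = 149.5 + 7(8) = 205.5.
Shortage = 234 − 205.5 = 28.5.

Shortage = 28.5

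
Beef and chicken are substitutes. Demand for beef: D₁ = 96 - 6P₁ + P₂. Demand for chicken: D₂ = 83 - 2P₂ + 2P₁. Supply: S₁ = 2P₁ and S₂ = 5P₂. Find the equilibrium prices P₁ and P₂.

P₁ = 755/54, P₂ = 428/27

Market 1: 96 - 6P₁ + P₂ = 2P₁ → 8P₁ - P₂ = 96.
Market 2: 7P₂ - 2P₁ = 83.
Eliminating P₂: 7×(1) + 1×(2) gives 54P₁ = 755, so P₁ = 755/54.
Back-substitute into (2): P₂ = (83 + 2×755/54) / 7 = 428/27.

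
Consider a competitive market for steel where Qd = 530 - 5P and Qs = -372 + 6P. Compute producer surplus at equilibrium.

Producer surplus = 1200

Equilibrium: 530 - 5P = -372 + 6P gives P* = 82, Q* = 120.
Supply starts at P = 62 (where Qs = 0).
PS = ½(82 − 62)(120) = 1200.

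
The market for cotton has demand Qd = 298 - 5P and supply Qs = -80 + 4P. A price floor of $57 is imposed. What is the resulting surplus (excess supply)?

Equilibrium price would be P* = 42, so the floor at 57 binds.
At P = 57: Qd = 13, Qs = 148.
Surplus = 148 − 13 = 135.

Surplus = 135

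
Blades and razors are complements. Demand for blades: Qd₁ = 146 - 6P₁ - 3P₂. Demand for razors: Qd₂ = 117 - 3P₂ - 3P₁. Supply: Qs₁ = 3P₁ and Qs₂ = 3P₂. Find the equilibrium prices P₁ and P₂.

Market 1: 146 - 6P₁ - 3P₂ = 3P₁ → 9P₁ + 3P₂ = 146.
Market 2: 6P₂ + 3P₁ = 117.
Eliminating P₂: 6×(1) − 3×(2) gives 45P₁ = 525, so P₁ = 35/3.
Back-substitute into (2): P₂ = (117 − 3×35/3) / 6 = 41/3.

P₁ = 35/3, P₂ = 41/3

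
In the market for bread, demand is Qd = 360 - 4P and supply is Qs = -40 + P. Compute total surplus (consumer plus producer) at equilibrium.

Total surplus = 1000

Equilibrium: 360 - 4P = -40 + P gives P* = 80, Q* = 40.
Demand choke price: P = 90; supply starts at P = 40.
CS = ½(90 − 80)(40) = 200; PS = ½(80 − 40)(40) = 800.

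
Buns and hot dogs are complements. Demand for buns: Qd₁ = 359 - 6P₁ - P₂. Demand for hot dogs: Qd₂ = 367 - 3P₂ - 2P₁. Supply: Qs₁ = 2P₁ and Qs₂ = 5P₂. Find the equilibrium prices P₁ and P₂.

Market 1: 359 - 6P₁ - P₂ = 2P₁ → 8P₁ + P₂ = 359.
Market 2: 8P₂ + 2P₁ = 367.
Eliminating P₂: 8×(1) − 1×(2) gives 62P₁ = 2505, so P₁ = 2505/62.
Back-substitute into (2): P₂ = (367 − 2×2505/62) / 8 = 1109/31.

P₁ = 2505/62, P₂ = 1109/31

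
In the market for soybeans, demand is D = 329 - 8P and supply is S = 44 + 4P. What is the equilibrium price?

P* = 23.75

Set D = S: 329 - 8P = 44 + 4P.
285 = 12P, so P* = 23.75.
Q* = 329 − 8(23.75) = 139.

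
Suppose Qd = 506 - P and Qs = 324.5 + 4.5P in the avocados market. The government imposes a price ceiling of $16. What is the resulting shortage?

Equilibrium price would be P* = 33, so the ceiling at 16 binds.
At P = 16: Qd = 506 − 1(16) = 490, Qs = 324.5 + 4.5(16) = 396.5.
Shortage = 490 − 396.5 = 93.5.

Shortage = 93.5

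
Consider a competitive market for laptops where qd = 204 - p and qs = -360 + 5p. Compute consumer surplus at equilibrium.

Consumer surplus = 6050

Equilibrium: 204 - p = -360 + 5p gives p* = 94, q* = 110.
Demand choke price (qd = 0): p = 204.
CS = ½(204 − 94)(110) = 6050.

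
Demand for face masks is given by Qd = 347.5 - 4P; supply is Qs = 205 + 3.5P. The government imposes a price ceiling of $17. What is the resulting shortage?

Shortage = 15

Equilibrium price would be P* = 19, so the ceiling at 17 binds.
At P = 17: Qd = 347.5 − 4(17) = 279.5, Qs = 205 + 3.5(17) = 264.5.
Shortage = 279.5 − 264.5 = 15.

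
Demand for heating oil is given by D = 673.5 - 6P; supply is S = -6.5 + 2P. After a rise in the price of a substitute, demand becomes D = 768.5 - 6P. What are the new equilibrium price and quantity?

Original equilibrium: P* = 85, Q* = 163.5.
New equilibrium: 768.5 - 6P = -6.5 + 2P, so 775 = 8P and P' = 96.875; Q' = 768.5 − 6(96.875) = 187.25.

P' = 96.875, Q' = 187.25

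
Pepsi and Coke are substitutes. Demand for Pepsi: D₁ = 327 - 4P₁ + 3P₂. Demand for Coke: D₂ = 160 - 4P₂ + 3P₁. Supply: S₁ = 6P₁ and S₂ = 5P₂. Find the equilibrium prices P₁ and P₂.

P₁ = 1141/27, P₂ = 2581/81

Market 1: 327 - 4P₁ + 3P₂ = 6P₁ → 10P₁ - 3P₂ = 327.
Market 2: 9P₂ - 3P₁ = 160.
Eliminating P₂: 9×(1) + 3×(2) gives 81P₁ = 3423, so P₁ = 1141/27.
Back-substitute into (2): P₂ = (160 + 3×1141/27) / 9 = 2581/81.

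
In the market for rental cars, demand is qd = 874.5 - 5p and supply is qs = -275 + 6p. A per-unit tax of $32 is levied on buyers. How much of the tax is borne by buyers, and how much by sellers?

Buyers bear 192/11, sellers bear 160/11

Pre-tax equilibrium: p* = 104.5, q* = 352.
Tax on buyers shifts demand to qd = 874.5 − 5(p + 32) = 714.5 - 5p.
714.5 - 5p = -275 + 6p gives seller price ps = 1979/22; buyers pay pb = 1979/22 + 32 = 2683/22.
New quantity: q = 874.5 − 5(2683/22) = 2912/11.
Buyer burden = 2683/22 − 104.5 = 192/11; seller burden = 104.5 − 1979/22 = 160/11.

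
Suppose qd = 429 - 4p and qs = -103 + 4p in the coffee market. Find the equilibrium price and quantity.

p* = 66.5, q* = 163

Set qd = qs: 429 - 4p = -103 + 4p.
532 = 8p, so p* = 66.5.
q* = 429 − 4(66.5) = 163.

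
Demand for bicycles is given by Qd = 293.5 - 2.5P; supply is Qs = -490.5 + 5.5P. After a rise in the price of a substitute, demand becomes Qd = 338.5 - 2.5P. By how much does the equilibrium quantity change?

ΔQ = 30.9375

Original equilibrium: P* = 98, Q* = 48.5.
New equilibrium: 338.5 - 2.5P = -490.5 + 5.5P, so 829 = 8P and P' = 103.625; Q' = 338.5 − 2.5(103.625) = 79.4375.
Change in quantity: 79.4375 − 48.5 = 30.9375.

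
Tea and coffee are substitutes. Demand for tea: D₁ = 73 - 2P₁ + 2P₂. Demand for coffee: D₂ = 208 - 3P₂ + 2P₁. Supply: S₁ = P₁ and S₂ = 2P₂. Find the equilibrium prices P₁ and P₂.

P₁ = 71, P₂ = 70

Market 1: 73 - 2P₁ + 2P₂ = P₁ → 3P₁ - 2P₂ = 73.
Market 2: 5P₂ - 2P₁ = 208.
Eliminating P₂: 5×(1) + 2×(2) gives 11P₁ = 781, so P₁ = 71.
Back-substitute into (2): P₂ = (208 + 2×71) / 5 = 70.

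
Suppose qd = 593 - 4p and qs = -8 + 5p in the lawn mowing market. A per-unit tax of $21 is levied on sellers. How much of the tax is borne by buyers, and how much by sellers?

Pre-tax equilibrium: p* = 601/9, q* = 2933/9.
Tax on sellers shifts supply to qs = -8 + 5(p − 21) = -113 + 5p.
593 - 4p = -113 + 5p gives buyer price pb = 706/9; sellers receive ps = 706/9 − 21 = 517/9.
New quantity: q = 593 − 4(706/9) = 2513/9.
Buyer burden = 706/9 − 601/9 = 35/3; seller burden = 601/9 − 517/9 = 28/3.

Buyers bear 35/3, sellers bear 28/3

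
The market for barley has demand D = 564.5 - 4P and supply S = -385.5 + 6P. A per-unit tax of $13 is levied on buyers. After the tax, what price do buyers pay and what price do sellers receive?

Pre-tax equilibrium: P* = 95, Q* = 184.5.
Tax on buyers shifts demand to D = 564.5 − 4(P + 13) = 512.5 - 4P.
512.5 - 4P = -385.5 + 6P gives seller price Ps = 89.8; buyers pay Pb = 89.8 + 13 = 102.8.
New quantity: Q = 564.5 − 4(102.8) = 153.3.

Buyers pay $102.8, sellers receive $89.8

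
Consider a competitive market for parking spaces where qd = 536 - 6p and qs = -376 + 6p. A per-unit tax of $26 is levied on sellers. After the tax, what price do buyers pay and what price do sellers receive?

Buyers pay $89, sellers receive $63

Pre-tax equilibrium: p* = 76, q* = 80.
Tax on sellers shifts supply to qs = -376 + 6(p − 26) = -532 + 6p.
536 - 6p = -532 + 6p gives buyer price pb = 89; sellers receive ps = 89 − 26 = 63.
New quantity: q = 536 − 6(89) = 2.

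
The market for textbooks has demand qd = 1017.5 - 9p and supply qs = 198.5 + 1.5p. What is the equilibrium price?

p* = 78

Set qd = qs: 1017.5 - 9p = 198.5 + 1.5p.
819 = 10.5p, so p* = 78.
q* = 1017.5 − 9(78) = 315.5.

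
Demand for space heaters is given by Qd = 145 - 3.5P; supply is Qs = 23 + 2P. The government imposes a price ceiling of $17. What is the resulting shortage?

Shortage = 28.5

Equilibrium price would be P* = 244/11, so the ceiling at 17 binds.
At P = 17: Qd = 145 − 3.5(17) = 85.5, Qs = 23 + 2(17) = 57.
Shortage = 85.5 − 57 = 28.5.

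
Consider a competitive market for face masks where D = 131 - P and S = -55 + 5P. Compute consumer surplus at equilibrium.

Equilibrium: 131 - P = -55 + 5P gives P* = 31, Q* = 100.
Demand choke price (D = 0): P = 131.
CS = ½(131 − 31)(100) = 5000.

Consumer surplus = 5000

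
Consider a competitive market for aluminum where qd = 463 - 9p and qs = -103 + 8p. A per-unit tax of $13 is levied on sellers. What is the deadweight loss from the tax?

Deadweight loss = 6084/17

Pre-tax equilibrium: p* = 566/17, q* = 2777/17.
Tax on sellers shifts supply to qs = -103 + 8(p − 13) = -207 + 8p.
463 - 9p = -207 + 8p gives buyer price pb = 670/17; sellers receive ps = 670/17 − 13 = 449/17.
New quantity: q = 463 − 9(670/17) = 1841/17.
DWL = ½ × 13 × (2777/17 − 1841/17) = 6084/17.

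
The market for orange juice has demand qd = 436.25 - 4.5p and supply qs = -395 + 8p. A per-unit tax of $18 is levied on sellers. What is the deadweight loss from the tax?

Deadweight loss = 466.56

Pre-tax equilibrium: p* = 66.5, q* = 137.
Tax on sellers shifts supply to qs = -395 + 8(p − 18) = -539 + 8p.
436.25 - 4.5p = -539 + 8p gives buyer price pb = 78.02; sellers receive ps = 78.02 − 18 = 60.02.
New quantity: q = 436.25 − 4.5(78.02) = 85.16.
DWL = ½ × 18 × (137 − 85.16) = 466.56.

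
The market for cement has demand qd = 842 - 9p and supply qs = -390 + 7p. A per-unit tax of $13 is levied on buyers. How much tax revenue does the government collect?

Pre-tax equilibrium: p* = 77, q* = 149.
Tax on buyers shifts demand to qd = 842 − 9(p + 13) = 725 - 9p.
725 - 9p = -390 + 7p gives seller price ps = 69.6875; buyers pay pb = 69.6875 + 13 = 82.6875.
New quantity: q = 842 − 9(82.6875) = 97.8125.
Revenue = 13 × 97.8125 = 1271.5625.

Tax revenue = 1271.5625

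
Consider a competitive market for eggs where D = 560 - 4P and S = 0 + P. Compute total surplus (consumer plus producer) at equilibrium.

Total surplus = 7840

Equilibrium: 560 - 4P = 0 + P gives P* = 112, Q* = 112.
Demand choke price: P = 140; supply starts at P = 0.
CS = ½(140 − 112)(112) = 1568; PS = ½(112 − 0)(112) = 6272.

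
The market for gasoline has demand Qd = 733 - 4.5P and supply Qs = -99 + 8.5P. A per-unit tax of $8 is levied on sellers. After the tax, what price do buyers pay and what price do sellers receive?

Buyers pay 900/13, sellers receive 796/13

Pre-tax equilibrium: P* = 64, Q* = 445.
Tax on sellers shifts supply to Qs = -99 + 8.5(P − 8) = -167 + 8.5P.
733 - 4.5P = -167 + 8.5P gives buyer price Pb = 900/13; sellers receive Ps = 900/13 − 8 = 796/13.
New quantity: Q = 733 − 4.5(900/13) = 5479/13.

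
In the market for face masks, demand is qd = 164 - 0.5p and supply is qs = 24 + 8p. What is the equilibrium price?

p* = 280/17

Set qd = qs: 164 - 0.5p = 24 + 8p.
140 = 8.5p, so p* = 280/17.
q* = 164 − 0.5(280/17) = 2648/17.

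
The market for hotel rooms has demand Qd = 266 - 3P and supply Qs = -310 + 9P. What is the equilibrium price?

Set Qd = Qs: 266 - 3P = -310 + 9P.
576 = 12P, so P* = 48.
Q* = 266 − 3(48) = 122.

P* = 48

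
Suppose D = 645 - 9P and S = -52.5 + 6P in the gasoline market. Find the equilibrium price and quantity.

P* = 46.5, Q* = 226.5

Set D = S: 645 - 9P = -52.5 + 6P.
697.5 = 15P, so P* = 46.5.
Q* = 645 − 9(46.5) = 226.5.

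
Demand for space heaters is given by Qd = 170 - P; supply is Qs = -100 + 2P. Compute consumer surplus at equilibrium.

Consumer surplus = 3200

Equilibrium: 170 - P = -100 + 2P gives P* = 90, Q* = 80.
Demand choke price (Qd = 0): P = 170.
CS = ½(170 − 90)(80) = 3200.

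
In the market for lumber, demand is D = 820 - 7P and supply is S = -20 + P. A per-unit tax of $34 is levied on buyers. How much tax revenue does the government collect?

Tax revenue = 1878.5

Pre-tax equilibrium: P* = 105, Q* = 85.
Tax on buyers shifts demand to D = 820 − 7(P + 34) = 582 - 7P.
582 - 7P = -20 + P gives seller price Ps = 75.25; buyers pay Pb = 75.25 + 34 = 109.25.
New quantity: Q = 820 − 7(109.25) = 55.25.
Revenue = 34 × 55.25 = 1878.5.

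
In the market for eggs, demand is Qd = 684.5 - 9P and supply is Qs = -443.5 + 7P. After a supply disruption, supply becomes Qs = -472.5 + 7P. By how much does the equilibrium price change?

Original equilibrium: P* = 70.5, Q* = 50.
New equilibrium: 684.5 - 9P = -472.5 + 7P, so 1157 = 16P and P' = 72.3125; Q' = 684.5 − 9(72.3125) = 33.6875.
Change in price: 72.3125 − 70.5 = 1.8125.

ΔP = 1.8125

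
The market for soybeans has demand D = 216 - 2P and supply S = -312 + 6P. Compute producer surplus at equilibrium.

Producer surplus = 588

Equilibrium: 216 - 2P = -312 + 6P gives P* = 66, Q* = 84.
Supply starts at P = 52 (where S = 0).
PS = ½(66 − 52)(84) = 588.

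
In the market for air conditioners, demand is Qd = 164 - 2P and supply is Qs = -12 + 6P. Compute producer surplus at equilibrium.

Producer surplus = 1200

Equilibrium: 164 - 2P = -12 + 6P gives P* = 22, Q* = 120.
Supply starts at P = 2 (where Qs = 0).
PS = ½(22 − 2)(120) = 1200.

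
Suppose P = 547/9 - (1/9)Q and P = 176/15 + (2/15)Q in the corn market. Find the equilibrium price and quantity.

P* = 1270/33, Q* = 2207/11

Set the two price expressions equal: 547/9 - (1/9)Q = 176/15 + (2/15)Q.
2207/45 = (11/45)Q, so Q* = 2207/11.
P* = 547/9 − (1/9)(2207/11) = 1270/33.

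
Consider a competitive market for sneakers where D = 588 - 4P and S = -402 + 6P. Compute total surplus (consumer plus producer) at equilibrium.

Total surplus = 7680

Equilibrium: 588 - 4P = -402 + 6P gives P* = 99, Q* = 192.
Demand choke price: P = 147; supply starts at P = 67.
CS = ½(147 − 99)(192) = 4608; PS = ½(99 − 67)(192) = 3072.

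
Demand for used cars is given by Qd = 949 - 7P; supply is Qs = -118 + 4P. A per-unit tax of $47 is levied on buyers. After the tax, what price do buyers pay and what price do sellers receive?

Buyers pay 1255/11, sellers receive 738/11

Pre-tax equilibrium: P* = 97, Q* = 270.
Tax on buyers shifts demand to Qd = 949 − 7(P + 47) = 620 - 7P.
620 - 7P = -118 + 4P gives seller price Ps = 738/11; buyers pay Pb = 738/11 + 47 = 1255/11.
New quantity: Q = 949 − 7(1255/11) = 1654/11.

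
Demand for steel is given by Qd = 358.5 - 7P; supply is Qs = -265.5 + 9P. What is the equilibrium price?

P* = 39

Set Qd = Qs: 358.5 - 7P = -265.5 + 9P.
624 = 16P, so P* = 39.
Q* = 358.5 − 7(39) = 85.5.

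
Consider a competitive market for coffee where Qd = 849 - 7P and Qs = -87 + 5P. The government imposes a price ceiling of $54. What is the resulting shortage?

Shortage = 288

Equilibrium price would be P* = 78, so the ceiling at 54 binds.
At P = 54: Qd = 849 − 7(54) = 471, Qs = -87 + 5(54) = 183.
Shortage = 471 − 183 = 288.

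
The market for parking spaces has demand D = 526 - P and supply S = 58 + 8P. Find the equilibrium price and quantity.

Set D = S: 526 - P = 58 + 8P.
468 = 9P, so P* = 52.
Q* = 526 − 1(52) = 474.

P* = 52, Q* = 474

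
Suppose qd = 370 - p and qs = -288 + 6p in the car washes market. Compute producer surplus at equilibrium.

Producer surplus = 6348

Equilibrium: 370 - p = -288 + 6p gives p* = 94, q* = 276.
Supply starts at p = 48 (where qs = 0).
PS = ½(94 − 48)(276) = 6348.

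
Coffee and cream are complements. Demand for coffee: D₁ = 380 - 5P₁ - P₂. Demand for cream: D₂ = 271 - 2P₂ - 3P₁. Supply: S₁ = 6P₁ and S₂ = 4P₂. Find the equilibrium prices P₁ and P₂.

P₁ = 287/9, P₂ = 263/9

Market 1: 380 - 5P₁ - P₂ = 6P₁ → 11P₁ + P₂ = 380.
Market 2: 6P₂ + 3P₁ = 271.
Eliminating P₂: 6×(1) − 1×(2) gives 63P₁ = 2009, so P₁ = 287/9.
Back-substitute into (2): P₂ = (271 − 3×287/9) / 6 = 263/9.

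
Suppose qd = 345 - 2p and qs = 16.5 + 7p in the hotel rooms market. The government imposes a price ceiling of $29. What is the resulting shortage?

Shortage = 67.5

Equilibrium price would be p* = 36.5, so the ceiling at 29 binds.
At p = 29: qd = 345 − 2(29) = 287, qs = 16.5 + 7(29) = 219.5.
Shortage = 287 − 219.5 = 67.5.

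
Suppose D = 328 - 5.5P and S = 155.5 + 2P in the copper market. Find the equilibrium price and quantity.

Set D = S: 328 - 5.5P = 155.5 + 2P.
172.5 = 7.5P, so P* = 23.
Q* = 328 − 5.5(23) = 201.5.

P* = 23, Q* = 201.5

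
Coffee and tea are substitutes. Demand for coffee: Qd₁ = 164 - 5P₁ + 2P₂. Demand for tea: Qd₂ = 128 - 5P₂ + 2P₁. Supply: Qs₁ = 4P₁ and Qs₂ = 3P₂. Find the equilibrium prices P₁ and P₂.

Market 1: 164 - 5P₁ + 2P₂ = 4P₁ → 9P₁ - 2P₂ = 164.
Market 2: 8P₂ - 2P₁ = 128.
Eliminating P₂: 8×(1) + 2×(2) gives 68P₁ = 1568, so P₁ = 392/17.
Back-substitute into (2): P₂ = (128 + 2×392/17) / 8 = 370/17.

P₁ = 392/17, P₂ = 370/17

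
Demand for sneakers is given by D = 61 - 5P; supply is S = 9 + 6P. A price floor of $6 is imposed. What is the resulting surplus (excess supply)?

Equilibrium price would be P* = 52/11, so the floor at 6 binds.
At P = 6: D = 31, S = 45.
Surplus = 45 − 31 = 14.

Surplus = 14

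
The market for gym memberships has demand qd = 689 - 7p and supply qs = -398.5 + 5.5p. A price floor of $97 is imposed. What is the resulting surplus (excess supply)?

Surplus = 125

Equilibrium price would be p* = 87, so the floor at 97 binds.
At p = 97: qd = 10, qs = 135.
Surplus = 135 − 10 = 125.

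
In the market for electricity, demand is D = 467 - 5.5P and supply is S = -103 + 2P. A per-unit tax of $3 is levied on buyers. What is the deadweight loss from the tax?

Deadweight loss = 6.6

Pre-tax equilibrium: P* = 76, Q* = 49.
Tax on buyers shifts demand to D = 467 − 5.5(P + 3) = 450.5 - 5.5P.
450.5 - 5.5P = -103 + 2P gives seller price Ps = 73.8; buyers pay Pb = 73.8 + 3 = 76.8.
New quantity: Q = 467 − 5.5(76.8) = 44.6.
DWL = ½ × 3 × (49 − 44.6) = 6.6.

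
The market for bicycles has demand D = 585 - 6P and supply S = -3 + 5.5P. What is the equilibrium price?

Set D = S: 585 - 6P = -3 + 5.5P.
588 = 11.5P, so P* = 1176/23.
Q* = 585 − 6(1176/23) = 6399/23.

P* = 1176/23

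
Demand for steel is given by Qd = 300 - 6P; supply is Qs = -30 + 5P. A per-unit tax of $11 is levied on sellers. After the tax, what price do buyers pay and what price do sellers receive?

Buyers pay $35, sellers receive $24

Pre-tax equilibrium: P* = 30, Q* = 120.
Tax on sellers shifts supply to Qs = -30 + 5(P − 11) = -85 + 5P.
300 - 6P = -85 + 5P gives buyer price Pb = 35; sellers receive Ps = 35 − 11 = 24.
New quantity: Q = 300 − 6(35) = 90.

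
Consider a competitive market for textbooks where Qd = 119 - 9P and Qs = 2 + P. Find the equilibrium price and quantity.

Set Qd = Qs: 119 - 9P = 2 + P.
117 = 10P, so P* = 11.7.
Q* = 119 − 9(11.7) = 13.7.

P* = 11.7, Q* = 13.7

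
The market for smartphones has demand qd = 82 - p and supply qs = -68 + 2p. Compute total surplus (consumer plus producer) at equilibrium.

Total surplus = 768

Equilibrium: 82 - p = -68 + 2p gives p* = 50, q* = 32.
Demand choke price: p = 82; supply starts at p = 34.
CS = ½(82 − 50)(32) = 512; PS = ½(50 − 34)(32) = 256.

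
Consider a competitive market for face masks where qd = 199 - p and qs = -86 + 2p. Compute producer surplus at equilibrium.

Producer surplus = 2704

Equilibrium: 199 - p = -86 + 2p gives p* = 95, q* = 104.
Supply starts at p = 43 (where qs = 0).
PS = ½(95 − 43)(104) = 2704.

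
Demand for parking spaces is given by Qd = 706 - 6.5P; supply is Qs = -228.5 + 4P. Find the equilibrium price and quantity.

P* = 89, Q* = 127.5

Set Qd = Qs: 706 - 6.5P = -228.5 + 4P.
934.5 = 10.5P, so P* = 89.
Q* = 706 − 6.5(89) = 127.5.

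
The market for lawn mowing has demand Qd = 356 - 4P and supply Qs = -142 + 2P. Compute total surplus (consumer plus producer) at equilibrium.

Equilibrium: 356 - 4P = -142 + 2P gives P* = 83, Q* = 24.
Demand choke price: P = 89; supply starts at P = 71.
CS = ½(89 − 83)(24) = 72; PS = ½(83 − 71)(24) = 144.

Total surplus = 216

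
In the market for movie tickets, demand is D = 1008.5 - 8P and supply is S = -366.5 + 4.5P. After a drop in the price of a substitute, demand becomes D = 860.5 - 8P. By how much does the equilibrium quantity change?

Original equilibrium: P* = 110, Q* = 128.5.
New equilibrium: 860.5 - 8P = -366.5 + 4.5P, so 1227 = 12.5P and P' = 98.16; Q' = 860.5 − 8(98.16) = 75.22.
Change in quantity: 75.22 − 128.5 = -53.28.

ΔQ = -53.28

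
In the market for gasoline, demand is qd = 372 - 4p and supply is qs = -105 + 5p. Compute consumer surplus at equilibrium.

Consumer surplus = 3200

Equilibrium: 372 - 4p = -105 + 5p gives p* = 53, q* = 160.
Demand choke price (qd = 0): p = 93.
CS = ½(93 − 53)(160) = 3200.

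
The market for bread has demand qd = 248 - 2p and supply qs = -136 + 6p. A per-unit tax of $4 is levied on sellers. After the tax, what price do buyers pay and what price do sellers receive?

Buyers pay $51, sellers receive $47

Pre-tax equilibrium: p* = 48, q* = 152.
Tax on sellers shifts supply to qs = -136 + 6(p − 4) = -160 + 6p.
248 - 2p = -160 + 6p gives buyer price pb = 51; sellers receive ps = 51 − 4 = 47.
New quantity: q = 248 − 2(51) = 146.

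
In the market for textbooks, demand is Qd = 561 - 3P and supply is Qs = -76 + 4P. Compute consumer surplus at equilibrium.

Equilibrium: 561 - 3P = -76 + 4P gives P* = 91, Q* = 288.
Demand choke price (Qd = 0): P = 187.
CS = ½(187 − 91)(288) = 13824.

Consumer surplus = 13824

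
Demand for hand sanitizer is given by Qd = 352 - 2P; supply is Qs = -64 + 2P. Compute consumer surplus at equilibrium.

Consumer surplus = 5184

Equilibrium: 352 - 2P = -64 + 2P gives P* = 104, Q* = 144.
Demand choke price (Qd = 0): P = 176.
CS = ½(176 − 104)(144) = 5184.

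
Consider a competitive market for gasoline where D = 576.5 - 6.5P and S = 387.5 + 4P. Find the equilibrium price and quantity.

P* = 18, Q* = 459.5

Set D = S: 576.5 - 6.5P = 387.5 + 4P.
189 = 10.5P, so P* = 18.
Q* = 576.5 − 6.5(18) = 459.5.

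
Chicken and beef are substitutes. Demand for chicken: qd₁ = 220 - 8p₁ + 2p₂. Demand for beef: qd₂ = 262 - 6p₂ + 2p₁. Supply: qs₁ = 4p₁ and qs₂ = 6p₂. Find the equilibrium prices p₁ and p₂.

p₁ = 22.6, p₂ = 25.6

Market 1: 220 - 8p₁ + 2p₂ = 4p₁ → 12p₁ - 2p₂ = 220.
Market 2: 12p₂ - 2p₁ = 262.
Eliminating p₂: 12×(1) + 2×(2) gives 140p₁ = 3164, so p₁ = 22.6.
Back-substitute into (2): p₂ = (262 + 2×22.6) / 12 = 25.6.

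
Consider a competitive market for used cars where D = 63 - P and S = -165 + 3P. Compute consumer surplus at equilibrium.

Consumer surplus = 18

Equilibrium: 63 - P = -165 + 3P gives P* = 57, Q* = 6.
Demand choke price (D = 0): P = 63.
CS = ½(63 − 57)(6) = 18.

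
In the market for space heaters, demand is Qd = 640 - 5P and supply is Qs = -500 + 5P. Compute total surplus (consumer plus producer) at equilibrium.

Equilibrium: 640 - 5P = -500 + 5P gives P* = 114, Q* = 70.
Demand choke price: P = 128; supply starts at P = 100.
CS = ½(128 − 114)(70) = 490; PS = ½(114 − 100)(70) = 490.

Total surplus = 980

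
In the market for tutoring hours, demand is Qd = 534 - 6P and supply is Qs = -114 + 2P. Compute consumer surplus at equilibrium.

Equilibrium: 534 - 6P = -114 + 2P gives P* = 81, Q* = 48.
Demand choke price (Qd = 0): P = 89.
CS = ½(89 − 81)(48) = 192.

Consumer surplus = 192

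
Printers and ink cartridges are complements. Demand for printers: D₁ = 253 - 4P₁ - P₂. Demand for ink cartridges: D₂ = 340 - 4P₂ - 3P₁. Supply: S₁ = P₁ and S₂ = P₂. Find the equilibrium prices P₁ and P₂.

P₁ = 925/22, P₂ = 941/22

Market 1: 253 - 4P₁ - P₂ = P₁ → 5P₁ + P₂ = 253.
Market 2: 5P₂ + 3P₁ = 340.
Eliminating P₂: 5×(1) − 1×(2) gives 22P₁ = 925, so P₁ = 925/22.
Back-substitute into (2): P₂ = (340 − 3×925/22) / 5 = 941/22.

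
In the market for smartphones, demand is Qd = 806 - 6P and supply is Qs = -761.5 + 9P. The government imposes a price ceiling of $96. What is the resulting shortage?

Equilibrium price would be P* = 104.5, so the ceiling at 96 binds.
At P = 96: Qd = 806 − 6(96) = 230, Qs = -761.5 + 9(96) = 102.5.
Shortage = 230 − 102.5 = 127.5.

Shortage = 127.5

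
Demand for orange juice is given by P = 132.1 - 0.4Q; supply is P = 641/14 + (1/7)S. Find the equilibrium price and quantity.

Set the two price expressions equal: 132.1 - 0.4Q = 641/14 + (1/7)Q.
3021/35 = (19/35)Q, so Q* = 159.
P* = 132.1 − (0.4)(159) = 68.5.

P* = 68.5, Q* = 159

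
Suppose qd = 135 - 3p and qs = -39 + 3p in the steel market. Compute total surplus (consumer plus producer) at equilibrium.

Equilibrium: 135 - 3p = -39 + 3p gives p* = 29, q* = 48.
Demand choke price: p = 45; supply starts at p = 13.
CS = ½(45 − 29)(48) = 384; PS = ½(29 − 13)(48) = 384.

Total surplus = 768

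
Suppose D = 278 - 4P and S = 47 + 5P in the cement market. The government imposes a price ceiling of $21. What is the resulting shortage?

Shortage = 42

Equilibrium price would be P* = 77/3, so the ceiling at 21 binds.
At P = 21: D = 278 − 4(21) = 194, S = 47 + 5(21) = 152.
Shortage = 194 − 152 = 42.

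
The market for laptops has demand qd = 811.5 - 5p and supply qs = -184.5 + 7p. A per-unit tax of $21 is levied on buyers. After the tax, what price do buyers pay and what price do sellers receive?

Pre-tax equilibrium: p* = 83, q* = 396.5.
Tax on buyers shifts demand to qd = 811.5 − 5(p + 21) = 706.5 - 5p.
706.5 - 5p = -184.5 + 7p gives seller price ps = 74.25; buyers pay pb = 74.25 + 21 = 95.25.
New quantity: q = 811.5 − 5(95.25) = 335.25.

Buyers pay $95.25, sellers receive $74.25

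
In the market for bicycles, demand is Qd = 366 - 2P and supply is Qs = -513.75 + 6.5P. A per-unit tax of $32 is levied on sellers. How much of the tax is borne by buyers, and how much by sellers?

Buyers bear 416/17, sellers bear 128/17

Pre-tax equilibrium: P* = 103.5, Q* = 159.
Tax on sellers shifts supply to Qs = -513.75 + 6.5(P − 32) = -721.75 + 6.5P.
366 - 2P = -721.75 + 6.5P gives buyer price Pb = 4351/34; sellers receive Ps = 4351/34 − 32 = 3263/34.
New quantity: Q = 366 − 2(4351/34) = 1871/17.
Buyer burden = 4351/34 − 103.5 = 416/17; seller burden = 103.5 − 3263/34 = 128/17.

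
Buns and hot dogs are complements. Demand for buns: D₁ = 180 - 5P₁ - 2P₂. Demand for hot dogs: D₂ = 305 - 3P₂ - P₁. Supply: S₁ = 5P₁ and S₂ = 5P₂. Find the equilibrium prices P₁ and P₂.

Market 1: 180 - 5P₁ - 2P₂ = 5P₁ → 10P₁ + 2P₂ = 180.
Market 2: 8P₂ + P₁ = 305.
Eliminating P₂: 8×(1) − 2×(2) gives 78P₁ = 830, so P₁ = 415/39.
Back-substitute into (2): P₂ = (305 − 1×415/39) / 8 = 1435/39.

P₁ = 415/39, P₂ = 1435/39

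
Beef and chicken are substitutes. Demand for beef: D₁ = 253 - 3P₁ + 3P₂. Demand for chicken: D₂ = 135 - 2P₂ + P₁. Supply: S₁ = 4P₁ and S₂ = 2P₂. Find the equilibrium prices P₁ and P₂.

Market 1: 253 - 3P₁ + 3P₂ = 4P₁ → 7P₁ - 3P₂ = 253.
Market 2: 4P₂ - P₁ = 135.
Eliminating P₂: 4×(1) + 3×(2) gives 25P₁ = 1417, so P₁ = 56.68.
Back-substitute into (2): P₂ = (135 + 1×56.68) / 4 = 47.92.

P₁ = 56.68, P₂ = 47.92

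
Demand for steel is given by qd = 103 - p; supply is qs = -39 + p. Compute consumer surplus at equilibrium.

Equilibrium: 103 - p = -39 + p gives p* = 71, q* = 32.
Demand choke price (qd = 0): p = 103.
CS = ½(103 − 71)(32) = 512.

Consumer surplus = 512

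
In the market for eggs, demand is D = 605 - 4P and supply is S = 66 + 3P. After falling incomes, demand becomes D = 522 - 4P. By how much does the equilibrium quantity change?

Original equilibrium: P* = 77, Q* = 297.
New equilibrium: 522 - 4P = 66 + 3P, so 456 = 7P and P' = 456/7; Q' = 522 − 4(456/7) = 1830/7.
Change in quantity: 1830/7 − 297 = -249/7.

ΔQ = -249/7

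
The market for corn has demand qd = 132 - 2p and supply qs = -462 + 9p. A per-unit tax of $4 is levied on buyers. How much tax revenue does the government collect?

Tax revenue = 768/11

Pre-tax equilibrium: p* = 54, q* = 24.
Tax on buyers shifts demand to qd = 132 − 2(p + 4) = 124 - 2p.
124 - 2p = -462 + 9p gives seller price ps = 586/11; buyers pay pb = 586/11 + 4 = 630/11.
New quantity: q = 132 − 2(630/11) = 192/11.
Revenue = 4 × 192/11 = 768/11.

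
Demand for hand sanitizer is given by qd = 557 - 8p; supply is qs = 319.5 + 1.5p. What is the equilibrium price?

Set qd = qs: 557 - 8p = 319.5 + 1.5p.
237.5 = 9.5p, so p* = 25.
q* = 557 − 8(25) = 357.

p* = 25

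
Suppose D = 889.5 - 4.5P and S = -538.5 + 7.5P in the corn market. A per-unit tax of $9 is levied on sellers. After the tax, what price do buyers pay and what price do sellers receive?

Pre-tax equilibrium: P* = 119, Q* = 354.
Tax on sellers shifts supply to S = -538.5 + 7.5(P − 9) = -606 + 7.5P.
889.5 - 4.5P = -606 + 7.5P gives buyer price Pb = 124.625; sellers receive Ps = 124.625 − 9 = 115.625.
New quantity: Q = 889.5 − 4.5(124.625) = 328.6875.

Buyers pay $124.625, sellers receive $115.625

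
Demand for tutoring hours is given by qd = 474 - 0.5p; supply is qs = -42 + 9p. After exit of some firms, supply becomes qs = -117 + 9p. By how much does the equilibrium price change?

Δp = 150/19

Original equilibrium: p* = 1032/19, q* = 8490/19.
New equilibrium: 474 - 0.5p = -117 + 9p, so 591 = 9.5p and p' = 1182/19; q' = 474 − 0.5(1182/19) = 8415/19.
Change in price: 1182/19 − 1032/19 = 150/19.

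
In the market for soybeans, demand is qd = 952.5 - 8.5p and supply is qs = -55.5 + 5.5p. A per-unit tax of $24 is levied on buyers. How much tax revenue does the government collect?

Tax revenue = 43740/7

Pre-tax equilibrium: p* = 72, q* = 340.5.
Tax on buyers shifts demand to qd = 952.5 − 8.5(p + 24) = 748.5 - 8.5p.
748.5 - 8.5p = -55.5 + 5.5p gives seller price ps = 402/7; buyers pay pb = 402/7 + 24 = 570/7.
New quantity: q = 952.5 − 8.5(570/7) = 3645/14.
Revenue = 24 × 3645/14 = 43740/7.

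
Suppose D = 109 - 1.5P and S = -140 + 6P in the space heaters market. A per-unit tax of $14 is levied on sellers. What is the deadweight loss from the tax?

Pre-tax equilibrium: P* = 33.2, Q* = 59.2.
Tax on sellers shifts supply to S = -140 + 6(P − 14) = -224 + 6P.
109 - 1.5P = -224 + 6P gives buyer price Pb = 44.4; sellers receive Ps = 44.4 − 14 = 30.4.
New quantity: Q = 109 − 1.5(44.4) = 42.4.
DWL = ½ × 14 × (59.2 − 42.4) = 117.6.

Deadweight loss = 117.6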